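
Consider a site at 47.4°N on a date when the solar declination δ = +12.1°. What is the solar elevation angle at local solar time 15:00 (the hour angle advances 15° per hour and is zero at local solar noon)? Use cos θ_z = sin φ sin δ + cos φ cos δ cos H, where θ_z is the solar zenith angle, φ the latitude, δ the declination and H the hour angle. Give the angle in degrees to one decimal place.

38.5°

Hour angle H = 15° × (15 − 12) = 45.00°.
With φ = 47.4°, δ = 12.1°, H = 45.00°: sin φ sin δ = 0.1543, cos φ cos δ cos H = 0.4680, so cos θ_z = 0.6223.
θ_z = arccos(0.6223) = 51.52°, so the elevation is 90° − 51.52° = 38.48°.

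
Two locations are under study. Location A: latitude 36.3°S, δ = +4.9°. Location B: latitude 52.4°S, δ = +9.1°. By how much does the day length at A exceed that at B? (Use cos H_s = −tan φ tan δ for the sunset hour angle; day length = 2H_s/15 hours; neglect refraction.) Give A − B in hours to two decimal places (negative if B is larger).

+1.12 h

A: H_s = arccos(−tan -36.3° · tan 4.9°) = 86.39°, so 2H_s/15 = 11.5187 h.
B: H_s = arccos(−tan -52.4° · tan 9.1°) = 78.00°, so 2H_s/15 = 10.4000 h.
A − B = 11.5187 − 10.4000 = 1.1187 h.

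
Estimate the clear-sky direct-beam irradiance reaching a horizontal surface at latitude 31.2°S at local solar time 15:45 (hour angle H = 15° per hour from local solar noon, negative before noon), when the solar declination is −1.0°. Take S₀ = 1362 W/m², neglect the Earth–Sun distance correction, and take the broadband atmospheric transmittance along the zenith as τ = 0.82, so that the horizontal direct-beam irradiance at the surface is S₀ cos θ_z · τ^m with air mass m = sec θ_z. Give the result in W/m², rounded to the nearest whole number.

Hour angle H = 15° × (15.75 − 12) = 56.25°.
With φ = -31.2°, δ = -1.0°, H = 56.25°: sin φ sin δ = 0.0090, cos φ cos δ cos H = 0.4751, so cos θ_z = 0.4841.
Air mass m = 1/cos θ_z = 1/0.4841 = 2.066; τ^m = 0.82^2.066 = 0.6637.
Surface direct beam = 1362 × 0.4841 × 0.6637 = 437.61 W/m².

438 W/m²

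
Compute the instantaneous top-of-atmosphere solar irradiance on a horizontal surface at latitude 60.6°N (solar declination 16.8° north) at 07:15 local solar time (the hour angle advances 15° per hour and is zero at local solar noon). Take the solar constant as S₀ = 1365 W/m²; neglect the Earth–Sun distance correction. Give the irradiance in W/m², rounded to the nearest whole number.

Hour angle H = 15° × (7.25 − 12) = -71.25°.
cos θ_z = sin(60.6°) sin(16.8°) + cos(60.6°) cos(16.8°) cos(-71.25°) = 0.2518 + 0.1511 = 0.4029.
Top-of-atmosphere irradiance = S₀ cos θ_z = 1365 × 0.4029 = 549.96 W/m².

550 W/m²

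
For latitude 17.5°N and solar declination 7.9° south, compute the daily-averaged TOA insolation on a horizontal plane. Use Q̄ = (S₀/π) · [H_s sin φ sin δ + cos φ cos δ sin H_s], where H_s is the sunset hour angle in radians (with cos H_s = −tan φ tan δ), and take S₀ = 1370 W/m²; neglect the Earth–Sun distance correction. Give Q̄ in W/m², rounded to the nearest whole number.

cos H_s = −tan(17.5°) · tan(-7.9°) = 0.0438, so H_s = arccos(0.0438) = 87.49°. In radians, H_s = 1.5270.
H_s sin φ sin δ = 1.5270 × 0.3007 × -0.1374 = -0.0631.
cos φ cos δ sin H_s = 0.9537 × 0.9905 × 0.9990 = 0.9437.
Q̄ = (1370/π) × (-0.0631 + 0.9437) = 436.08 × 0.8806 = 384.01 W/m².

384 W/m²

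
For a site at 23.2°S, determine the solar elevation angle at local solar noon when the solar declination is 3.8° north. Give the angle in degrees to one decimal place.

63.0°

At local solar noon the hour angle is zero, so the elevation is 90° − |φ − δ| = 90° − |-23.2° − (3.8°)| = 90° − 27.0° = 63.0°.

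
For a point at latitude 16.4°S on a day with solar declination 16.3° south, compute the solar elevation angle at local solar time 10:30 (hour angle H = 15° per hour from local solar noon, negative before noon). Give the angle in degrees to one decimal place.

68.4°

Hour angle H = 15° × (10.5 − 12) = -22.50°.
cos θ_z = sin φ sin δ + cos φ cos δ cos H = (-0.2823)(-0.2807) + (0.9593)(0.9598)(0.9239) = 0.9299.
θ_z = arccos(0.9299) = 21.58°, so the elevation is 90° − 21.58° = 68.42°.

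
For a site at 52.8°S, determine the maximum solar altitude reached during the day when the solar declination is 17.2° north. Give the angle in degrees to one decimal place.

At local solar noon the hour angle is zero, so the elevation is 90° − |φ − δ| = 90° − |-52.8° − (17.2°)| = 90° − 70.0° = 20.0°.

20.0°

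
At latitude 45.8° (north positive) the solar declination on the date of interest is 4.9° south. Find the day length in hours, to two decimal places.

11.33 hours

−tan φ tan δ = −(1.0283)(-0.0857) = 0.0881; H_s = arccos(0.0881) = 84.95°.
Day length = 2 H_s / 15° h⁻¹ = 169.90° / 15 = 11.327 h.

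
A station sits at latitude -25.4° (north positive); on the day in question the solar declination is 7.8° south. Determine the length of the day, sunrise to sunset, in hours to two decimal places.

12.50 hours

cos H_s = −tan(-25.4°) · tan(-7.8°) = -0.0650, so H_s = arccos(-0.0650) = 93.73°.
Day length = 2 H_s / 15° h⁻¹ = 187.46° / 15 = 12.497 h.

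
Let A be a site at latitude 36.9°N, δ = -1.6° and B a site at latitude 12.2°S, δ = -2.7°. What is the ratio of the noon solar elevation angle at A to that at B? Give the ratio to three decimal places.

0.640

A: 90° − |36.9 − (-1.6)| = 51.50°.
B: 90° − |-12.2 − (-2.7)| = 80.50°.
Ratio A/B = 51.5000 / 80.5000 = 0.6398.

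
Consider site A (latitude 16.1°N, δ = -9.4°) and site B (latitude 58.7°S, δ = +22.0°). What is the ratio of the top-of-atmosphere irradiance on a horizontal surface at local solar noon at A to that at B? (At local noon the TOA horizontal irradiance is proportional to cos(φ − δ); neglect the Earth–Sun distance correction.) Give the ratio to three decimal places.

5.585

A: cos θ_z = cos(16.1° − (-9.4°)) = 0.9026.
B: cos θ_z = cos(-58.7° − (22.0°)) = 0.1616.
Ratio A/B = 0.9026 / 0.1616 = 5.5854.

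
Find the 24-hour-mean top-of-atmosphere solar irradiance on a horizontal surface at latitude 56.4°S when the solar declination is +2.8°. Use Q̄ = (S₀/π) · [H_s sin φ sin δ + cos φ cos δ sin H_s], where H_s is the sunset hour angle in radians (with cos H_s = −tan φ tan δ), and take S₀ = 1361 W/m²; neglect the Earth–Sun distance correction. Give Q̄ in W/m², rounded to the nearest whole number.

212 W/m²

cos H_s = −tan(-56.4°) · tan(2.8°) = 0.0736, so H_s = arccos(0.0736) = 85.78°. In radians, H_s = 1.4971.
H_s sin φ sin δ = 1.4971 × -0.8329 × 0.0488 = -0.0609.
cos φ cos δ sin H_s = 0.5534 × 0.9988 × 0.9973 = 0.5512.
Q̄ = (1361/π) × (-0.0609 + 0.5512) = 433.22 × 0.4903 = 212.41 W/m².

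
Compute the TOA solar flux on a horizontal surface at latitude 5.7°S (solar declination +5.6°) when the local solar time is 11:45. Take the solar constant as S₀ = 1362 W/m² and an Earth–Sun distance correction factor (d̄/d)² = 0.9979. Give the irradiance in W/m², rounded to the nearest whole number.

1330 W/m²

Hour angle H = 15° × (11.75 − 12) = -3.75°.
With φ = -5.7°, δ = 5.6°, H = -3.75°: sin φ sin δ = -0.0097, cos φ cos δ cos H = 0.9882, so cos θ_z = 0.9785.
Top-of-atmosphere irradiance = S₀ (d̄/d)² cos θ_z = 1362 × 0.9979 × 0.9785 = 1329.92 W/m².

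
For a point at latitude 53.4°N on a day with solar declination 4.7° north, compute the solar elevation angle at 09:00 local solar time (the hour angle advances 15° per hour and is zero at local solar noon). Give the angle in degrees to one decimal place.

29.1°

Hour angle H = 15° × (9 − 12) = -45.00°.
cos θ_z = sin φ sin δ + cos φ cos δ cos H = (0.8028)(0.0819) + (0.5962)(0.9966)(0.7071) = 0.4859.
θ_z = arccos(0.4859) = 60.93°, so the elevation is 90° − 60.93° = 29.07°.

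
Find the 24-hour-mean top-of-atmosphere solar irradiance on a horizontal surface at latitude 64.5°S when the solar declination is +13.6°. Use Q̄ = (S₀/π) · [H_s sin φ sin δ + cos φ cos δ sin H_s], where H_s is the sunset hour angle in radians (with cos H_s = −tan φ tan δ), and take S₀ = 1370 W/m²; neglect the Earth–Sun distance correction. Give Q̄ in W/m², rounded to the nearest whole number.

The sunset hour angle satisfies cos H_s = −tan φ tan δ = 0.5072, giving H_s = 59.52°. In radians, H_s = 1.0388.
H_s sin φ sin δ = 1.0388 × -0.9026 × 0.2351 = -0.2204.
cos φ cos δ sin H_s = 0.4305 × 0.9720 × 0.8618 = 0.3606.
Q̄ = (1370/π) × (-0.2204 + 0.3606) = 436.08 × 0.1402 = 61.14 W/m².

61 W/m²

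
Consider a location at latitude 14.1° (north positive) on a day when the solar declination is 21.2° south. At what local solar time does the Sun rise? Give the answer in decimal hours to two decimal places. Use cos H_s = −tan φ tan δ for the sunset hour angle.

6.37 h

The sunset hour angle satisfies cos H_s = −tan φ tan δ = 0.0974, giving H_s = 84.41°.
Sunrise is at 12 − H_s/15 = 12 − 5.627 = 6.373 h local solar time.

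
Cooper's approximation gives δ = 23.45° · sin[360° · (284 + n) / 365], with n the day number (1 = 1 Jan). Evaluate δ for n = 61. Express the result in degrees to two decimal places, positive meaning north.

360 × (284 + 61) / 365 = 340.274°; sin(340.274°) = -0.3375.
δ = 23.45 × -0.3375 = -7.914° ≈ -7.91°.

-7.91°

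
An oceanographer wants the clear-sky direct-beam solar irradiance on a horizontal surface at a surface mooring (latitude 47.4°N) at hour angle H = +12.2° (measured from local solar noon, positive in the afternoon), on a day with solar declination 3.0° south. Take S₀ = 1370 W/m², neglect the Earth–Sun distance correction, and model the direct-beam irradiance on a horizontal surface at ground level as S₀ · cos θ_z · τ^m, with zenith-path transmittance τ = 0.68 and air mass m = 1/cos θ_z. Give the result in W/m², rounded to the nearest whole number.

459 W/m²

cos θ_z = sin φ sin δ + cos φ cos δ cos H = (0.7361)(-0.0523) + (0.6769)(0.9986)(0.9774) = 0.6222.
Air mass m = 1/cos θ_z = 1/0.6222 = 1.607; τ^m = 0.68^1.607 = 0.5381.
Surface direct beam = 1370 × 0.6222 × 0.5381 = 458.68 W/m².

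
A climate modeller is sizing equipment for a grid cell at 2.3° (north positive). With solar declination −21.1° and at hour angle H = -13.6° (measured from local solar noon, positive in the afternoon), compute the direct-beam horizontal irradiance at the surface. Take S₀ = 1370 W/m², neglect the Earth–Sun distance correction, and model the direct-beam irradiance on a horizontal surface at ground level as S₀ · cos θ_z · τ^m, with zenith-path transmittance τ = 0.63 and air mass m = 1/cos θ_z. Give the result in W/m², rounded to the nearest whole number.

cos θ_z = sin(2.3°) sin(-21.1°) + cos(2.3°) cos(-21.1°) cos(-13.60°) = -0.0144 + 0.9061 = 0.8917.
Air mass m = 1/cos θ_z = 1/0.8917 = 1.121; τ^m = 0.63^1.121 = 0.5957.
Surface direct beam = 1370 × 0.8917 × 0.5957 = 727.72 W/m².

728 W/m²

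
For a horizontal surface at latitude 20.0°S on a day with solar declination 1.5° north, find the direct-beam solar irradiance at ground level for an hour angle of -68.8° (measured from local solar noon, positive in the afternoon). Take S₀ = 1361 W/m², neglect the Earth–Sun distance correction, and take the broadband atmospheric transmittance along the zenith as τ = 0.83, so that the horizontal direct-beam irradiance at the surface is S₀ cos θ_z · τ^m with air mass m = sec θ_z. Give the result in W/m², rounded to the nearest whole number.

With φ = -20.0°, δ = 1.5°, H = -68.80°: sin φ sin δ = -0.0090, cos φ cos δ cos H = 0.3397, so cos θ_z = 0.3307.
Air mass m = 1/cos θ_z = 1/0.3307 = 3.024; τ^m = 0.83^3.024 = 0.5692.
Surface direct beam = 1361 × 0.3307 × 0.5692 = 256.19 W/m².

256 W/m²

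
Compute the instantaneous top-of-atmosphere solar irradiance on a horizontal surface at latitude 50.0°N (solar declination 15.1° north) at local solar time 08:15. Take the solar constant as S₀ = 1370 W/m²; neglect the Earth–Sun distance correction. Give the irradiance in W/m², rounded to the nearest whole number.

Hour angle H = 15° × (8.25 − 12) = -56.25°.
With φ = 50.0°, δ = 15.1°, H = -56.25°: sin φ sin δ = 0.1996, cos φ cos δ cos H = 0.3448, so cos θ_z = 0.5444.
Top-of-atmosphere irradiance = S₀ cos θ_z = 1370 × 0.5444 = 745.83 W/m².

746 W/m²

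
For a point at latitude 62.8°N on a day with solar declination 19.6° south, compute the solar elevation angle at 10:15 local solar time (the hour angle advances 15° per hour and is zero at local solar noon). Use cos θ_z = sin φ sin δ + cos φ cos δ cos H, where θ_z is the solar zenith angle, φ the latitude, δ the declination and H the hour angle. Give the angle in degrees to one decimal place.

Hour angle H = 15° × (10.25 − 12) = -26.25°.
cos θ_z = sin(62.8°) sin(-19.6°) + cos(62.8°) cos(-19.6°) cos(-26.25°) = -0.2984 + 0.3862 = 0.0878.
θ_z = arccos(0.0878) = 84.96°, so the elevation is 90° − 84.96° = 5.04°.

5.0°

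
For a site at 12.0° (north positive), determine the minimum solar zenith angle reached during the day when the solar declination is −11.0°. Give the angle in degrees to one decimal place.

23.0°

At local solar noon the hour angle is zero, so the zenith angle is |φ − δ| = |12.0° − (-11.0°)| = 23.0°.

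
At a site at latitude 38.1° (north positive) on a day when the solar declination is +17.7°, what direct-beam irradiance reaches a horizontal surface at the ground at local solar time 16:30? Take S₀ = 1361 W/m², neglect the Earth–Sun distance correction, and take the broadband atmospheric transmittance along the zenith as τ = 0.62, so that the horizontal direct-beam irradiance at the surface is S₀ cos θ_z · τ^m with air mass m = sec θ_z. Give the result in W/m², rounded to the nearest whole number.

Hour angle H = 15° × (16.5 − 12) = 67.50°.
cos θ_z = sin φ sin δ + cos φ cos δ cos H = (0.6170)(0.3040) + (0.7869)(0.9527)(0.3827) = 0.4745.
Air mass m = 1/cos θ_z = 1/0.4745 = 2.107; τ^m = 0.62^2.107 = 0.3652.
Surface direct beam = 1361 × 0.4745 × 0.3652 = 235.84 W/m².

236 W/m²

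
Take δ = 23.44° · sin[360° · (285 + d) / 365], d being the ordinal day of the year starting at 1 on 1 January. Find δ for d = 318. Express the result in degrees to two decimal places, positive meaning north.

-19.14°

360 × (285 + 318) / 365 = 594.740°; sin(594.740°) = -0.8165.
δ = 23.44 × -0.8165 = -19.139° ≈ -19.14°.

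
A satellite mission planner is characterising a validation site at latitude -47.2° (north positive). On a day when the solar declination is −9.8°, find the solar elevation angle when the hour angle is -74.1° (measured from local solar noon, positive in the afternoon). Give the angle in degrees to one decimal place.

With φ = -47.2°, δ = -9.8°, H = -74.10°: sin φ sin δ = 0.1249, cos φ cos δ cos H = 0.1834, so cos θ_z = 0.3083.
θ_z = arccos(0.3083) = 72.04°, so the elevation is 90° − 72.04° = 17.96°.

18.0°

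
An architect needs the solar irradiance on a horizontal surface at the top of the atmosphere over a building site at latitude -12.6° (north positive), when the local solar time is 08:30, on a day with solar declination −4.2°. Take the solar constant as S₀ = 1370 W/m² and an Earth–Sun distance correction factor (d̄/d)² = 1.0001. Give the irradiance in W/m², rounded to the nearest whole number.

834 W/m²

Hour angle H = 15° × (8.5 − 12) = -52.50°.
cos θ_z = sin(-12.6°) sin(-4.2°) + cos(-12.6°) cos(-4.2°) cos(-52.50°) = 0.0160 + 0.5925 = 0.6085.
Top-of-atmosphere irradiance = S₀ (d̄/d)² cos θ_z = 1370 × 1.0001 × 0.6085 = 833.73 W/m².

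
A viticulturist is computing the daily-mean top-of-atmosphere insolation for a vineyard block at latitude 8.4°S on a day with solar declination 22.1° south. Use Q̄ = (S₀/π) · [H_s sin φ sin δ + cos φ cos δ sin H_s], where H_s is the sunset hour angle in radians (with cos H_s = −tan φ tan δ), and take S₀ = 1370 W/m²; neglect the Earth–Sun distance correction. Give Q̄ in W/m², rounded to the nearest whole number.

438 W/m²

cos H_s = −tan(-8.4°) · tan(-22.1°) = -0.0600, so H_s = arccos(-0.0600) = 93.44°. In radians, H_s = 1.6308.
H_s sin φ sin δ = 1.6308 × -0.1461 × -0.3762 = 0.0896.
cos φ cos δ sin H_s = 0.9893 × 0.9265 × 0.9982 = 0.9149.
Q̄ = (1370/π) × (0.0896 + 0.9149) = 436.08 × 1.0045 = 438.04 W/m².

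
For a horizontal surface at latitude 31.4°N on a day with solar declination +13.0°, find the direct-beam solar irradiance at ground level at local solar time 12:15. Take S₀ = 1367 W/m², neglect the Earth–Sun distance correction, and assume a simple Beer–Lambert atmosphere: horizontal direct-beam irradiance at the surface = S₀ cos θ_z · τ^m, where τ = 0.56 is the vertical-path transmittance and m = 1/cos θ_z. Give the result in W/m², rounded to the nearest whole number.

702 W/m²

Hour angle H = 15° × (12.25 − 12) = 3.75°.
cos θ_z = sin(31.4°) sin(13.0°) + cos(31.4°) cos(13.0°) cos(3.75°) = 0.1172 + 0.8299 = 0.9471.
Air mass m = 1/cos θ_z = 1/0.9471 = 1.056; τ^m = 0.56^1.056 = 0.5421.
Surface direct beam = 1367 × 0.9471 × 0.5421 = 701.85 W/m².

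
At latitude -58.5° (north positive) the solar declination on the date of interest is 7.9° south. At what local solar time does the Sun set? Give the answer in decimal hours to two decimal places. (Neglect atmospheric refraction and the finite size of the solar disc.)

18.87 h

cos H_s = −tan(-58.5°) · tan(-7.9°) = -0.2264, so H_s = arccos(-0.2264) = 103.09°.
Sunset is at 12 + H_s/15 = 12 + 6.873 = 18.873 h local solar time.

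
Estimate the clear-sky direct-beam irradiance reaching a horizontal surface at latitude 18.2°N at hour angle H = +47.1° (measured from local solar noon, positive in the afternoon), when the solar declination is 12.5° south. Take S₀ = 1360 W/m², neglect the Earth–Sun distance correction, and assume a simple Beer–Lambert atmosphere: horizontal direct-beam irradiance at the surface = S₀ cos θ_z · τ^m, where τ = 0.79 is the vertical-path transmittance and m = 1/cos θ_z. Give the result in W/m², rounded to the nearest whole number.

505 W/m²

cos θ_z = sin φ sin δ + cos φ cos δ cos H = (0.3123)(-0.2164) + (0.9500)(0.9763)(0.6807) = 0.5638.
Air mass m = 1/cos θ_z = 1/0.5638 = 1.774; τ^m = 0.79^1.774 = 0.6582.
Surface direct beam = 1360 × 0.5638 × 0.6582 = 504.69 W/m².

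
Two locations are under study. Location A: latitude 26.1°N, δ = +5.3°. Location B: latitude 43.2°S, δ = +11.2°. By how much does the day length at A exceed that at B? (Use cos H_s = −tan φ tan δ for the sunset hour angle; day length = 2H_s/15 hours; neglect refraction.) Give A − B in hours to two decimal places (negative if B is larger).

A: H_s = arccos(−tan 26.1° · tan 5.3°) = 92.60°, so 2H_s/15 = 12.3467 h.
B: H_s = arccos(−tan -43.2° · tan 11.2°) = 79.28°, so 2H_s/15 = 10.5707 h.
A − B = 12.3467 − 10.5707 = 1.7760 h.

+1.78 h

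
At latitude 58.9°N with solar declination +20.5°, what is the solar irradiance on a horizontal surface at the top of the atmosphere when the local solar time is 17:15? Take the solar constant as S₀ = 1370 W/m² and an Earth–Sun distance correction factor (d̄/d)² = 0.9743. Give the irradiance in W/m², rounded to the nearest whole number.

526 W/m²

Hour angle H = 15° × (17.25 − 12) = 78.75°.
cos θ_z = sin φ sin δ + cos φ cos δ cos H = (0.8563)(0.3502) + (0.5165)(0.9367)(0.1951) = 0.3943.
Top-of-atmosphere irradiance = S₀ (d̄/d)² cos θ_z = 1370 × 0.9743 × 0.3943 = 526.31 W/m².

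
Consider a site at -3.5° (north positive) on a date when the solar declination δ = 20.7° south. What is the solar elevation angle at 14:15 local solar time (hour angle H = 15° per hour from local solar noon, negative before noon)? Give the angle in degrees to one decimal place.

Hour angle H = 15° × (14.25 − 12) = 33.75°.
cos θ_z = sin φ sin δ + cos φ cos δ cos H = (-0.0610)(-0.3535) + (0.9981)(0.9354)(0.8315) = 0.7979.
θ_z = arccos(0.7979) = 37.07°, so the elevation is 90° − 37.07° = 52.93°.

52.9°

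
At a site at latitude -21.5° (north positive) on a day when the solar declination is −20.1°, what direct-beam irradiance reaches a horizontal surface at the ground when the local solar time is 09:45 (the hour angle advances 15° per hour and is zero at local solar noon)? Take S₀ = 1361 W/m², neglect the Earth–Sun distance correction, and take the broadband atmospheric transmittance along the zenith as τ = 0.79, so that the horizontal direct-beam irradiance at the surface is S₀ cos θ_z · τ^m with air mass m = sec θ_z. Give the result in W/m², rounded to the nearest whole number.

880 W/m²

Hour angle H = 15° × (9.75 − 12) = -33.75°.
cos θ_z = sin(-21.5°) sin(-20.1°) + cos(-21.5°) cos(-20.1°) cos(-33.75°) = 0.1260 + 0.7265 = 0.8525.
Air mass m = 1/cos θ_z = 1/0.8525 = 1.173; τ^m = 0.79^1.173 = 0.7584.
Surface direct beam = 1361 × 0.8525 × 0.7584 = 879.94 W/m².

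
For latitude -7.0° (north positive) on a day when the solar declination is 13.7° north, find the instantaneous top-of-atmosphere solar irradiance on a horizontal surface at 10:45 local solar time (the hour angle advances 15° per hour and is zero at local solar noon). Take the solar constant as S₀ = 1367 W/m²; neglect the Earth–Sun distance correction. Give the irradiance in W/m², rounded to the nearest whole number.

1209 W/m²

Hour angle H = 15° × (10.75 − 12) = -18.75°.
cos θ_z = sin(-7.0°) sin(13.7°) + cos(-7.0°) cos(13.7°) cos(-18.75°) = -0.0289 + 0.9131 = 0.8842.
Top-of-atmosphere irradiance = S₀ cos θ_z = 1367 × 0.8842 = 1208.70 W/m².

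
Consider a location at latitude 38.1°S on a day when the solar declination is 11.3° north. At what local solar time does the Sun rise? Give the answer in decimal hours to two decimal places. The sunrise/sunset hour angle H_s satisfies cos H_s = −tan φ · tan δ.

6.60 h

The sunset hour angle satisfies cos H_s = −tan φ tan δ = 0.1567, giving H_s = 80.98°.
Sunrise is at 12 − H_s/15 = 12 − 5.399 = 6.601 h local solar time.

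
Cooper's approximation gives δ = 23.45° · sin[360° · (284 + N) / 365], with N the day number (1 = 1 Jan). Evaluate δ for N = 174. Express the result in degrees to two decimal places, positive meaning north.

360 × (284 + 174) / 365 = 451.726°; sin(451.726°) = 0.9995.
δ = 23.45 × 0.9995 = 23.438° ≈ +23.44°.

+23.44°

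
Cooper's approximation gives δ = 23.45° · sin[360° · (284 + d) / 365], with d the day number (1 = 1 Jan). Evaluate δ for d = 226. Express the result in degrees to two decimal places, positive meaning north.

+14.11°

360 × (284 + 226) / 365 = 503.014°; sin(503.014°) = 0.6016.
δ = 23.45 × 0.6016 = 14.108° ≈ +14.11°.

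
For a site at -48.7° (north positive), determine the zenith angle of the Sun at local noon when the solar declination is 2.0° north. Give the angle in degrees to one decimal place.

At local solar noon the hour angle is zero, so the zenith angle is |φ − δ| = |-48.7° − (2.0°)| = 50.7°.

50.7°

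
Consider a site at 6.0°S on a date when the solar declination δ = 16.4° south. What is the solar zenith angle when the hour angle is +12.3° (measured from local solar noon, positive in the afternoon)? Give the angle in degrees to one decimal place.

cos θ_z = sin φ sin δ + cos φ cos δ cos H = (-0.1045)(-0.2823) + (0.9945)(0.9593)(0.9770) = 0.9616.
θ_z = arccos(0.9616) = 15.93°.

15.9°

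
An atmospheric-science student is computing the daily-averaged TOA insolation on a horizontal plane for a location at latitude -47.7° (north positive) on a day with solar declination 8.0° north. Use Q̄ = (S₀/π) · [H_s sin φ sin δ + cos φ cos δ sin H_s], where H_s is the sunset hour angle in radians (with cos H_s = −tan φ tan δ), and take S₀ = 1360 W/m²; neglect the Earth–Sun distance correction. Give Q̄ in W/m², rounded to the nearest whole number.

−tan φ tan δ = −(-1.0990)(0.1405) = 0.1544; H_s = arccos(0.1544) = 81.12°. In radians, H_s = 1.4158.
H_s sin φ sin δ = 1.4158 × -0.7396 × 0.1392 = -0.1458.
cos φ cos δ sin H_s = 0.6730 × 0.9903 × 0.9880 = 0.6585.
Q̄ = (1360/π) × (-0.1458 + 0.6585) = 432.90 × 0.5127 = 221.95 W/m².

222 W/m²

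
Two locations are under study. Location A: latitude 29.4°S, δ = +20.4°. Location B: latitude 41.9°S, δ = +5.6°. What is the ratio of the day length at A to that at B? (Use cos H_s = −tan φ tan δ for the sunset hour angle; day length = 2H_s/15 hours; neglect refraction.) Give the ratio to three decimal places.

A: H_s = arccos(−tan -29.4° · tan 20.4°) = 77.90°, so 2H_s/15 = 10.3867 h.
B: H_s = arccos(−tan -41.9° · tan 5.6°) = 84.95°, so 2H_s/15 = 11.3267 h.
Ratio A/B = 10.3867 / 11.3267 = 0.9170.

0.917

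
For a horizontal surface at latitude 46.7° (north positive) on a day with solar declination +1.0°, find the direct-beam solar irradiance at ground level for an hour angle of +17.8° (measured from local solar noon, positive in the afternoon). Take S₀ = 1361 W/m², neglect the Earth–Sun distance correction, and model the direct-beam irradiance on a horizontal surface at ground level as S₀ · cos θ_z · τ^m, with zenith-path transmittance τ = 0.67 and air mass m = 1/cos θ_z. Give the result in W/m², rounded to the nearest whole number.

496 W/m²

cos θ_z = sin φ sin δ + cos φ cos δ cos H = (0.7278)(0.0175) + (0.6858)(0.9998)(0.9521) = 0.6656.
Air mass m = 1/cos θ_z = 1/0.6656 = 1.502; τ^m = 0.67^1.502 = 0.5480.
Surface direct beam = 1361 × 0.6656 × 0.5480 = 496.42 W/m².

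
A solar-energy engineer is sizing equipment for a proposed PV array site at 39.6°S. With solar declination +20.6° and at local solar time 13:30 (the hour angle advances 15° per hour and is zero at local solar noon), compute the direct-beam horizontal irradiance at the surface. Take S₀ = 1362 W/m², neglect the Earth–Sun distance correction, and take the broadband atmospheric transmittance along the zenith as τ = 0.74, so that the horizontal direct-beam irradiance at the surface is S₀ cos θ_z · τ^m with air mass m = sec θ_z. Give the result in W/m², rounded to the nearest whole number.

Hour angle H = 15° × (13.5 − 12) = 22.50°.
With φ = -39.6°, δ = 20.6°, H = 22.50°: sin φ sin δ = -0.2243, cos φ cos δ cos H = 0.6663, so cos θ_z = 0.4420.
Air mass m = 1/cos θ_z = 1/0.4420 = 2.262; τ^m = 0.74^2.262 = 0.5061.
Surface direct beam = 1362 × 0.4420 × 0.5061 = 304.67 W/m².

305 W/m²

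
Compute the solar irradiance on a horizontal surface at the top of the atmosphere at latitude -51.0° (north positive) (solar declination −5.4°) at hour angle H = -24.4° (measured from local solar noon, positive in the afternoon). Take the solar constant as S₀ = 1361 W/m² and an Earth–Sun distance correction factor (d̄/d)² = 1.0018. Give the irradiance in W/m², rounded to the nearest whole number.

878 W/m²

cos θ_z = sin φ sin δ + cos φ cos δ cos H = (-0.7771)(-0.0941) + (0.6293)(0.9956)(0.9107) = 0.6437.
Top-of-atmosphere irradiance = S₀ (d̄/d)² cos θ_z = 1361 × 1.0018 × 0.6437 = 877.65 W/m².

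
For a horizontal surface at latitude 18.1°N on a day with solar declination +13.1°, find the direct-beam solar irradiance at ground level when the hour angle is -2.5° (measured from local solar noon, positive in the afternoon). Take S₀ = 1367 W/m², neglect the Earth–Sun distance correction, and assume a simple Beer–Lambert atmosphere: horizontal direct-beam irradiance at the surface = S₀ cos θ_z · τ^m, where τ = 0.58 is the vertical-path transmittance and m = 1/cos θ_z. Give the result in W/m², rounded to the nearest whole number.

787 W/m²

With φ = 18.1°, δ = 13.1°, H = -2.50°: sin φ sin δ = 0.0704, cos φ cos δ cos H = 0.9249, so cos θ_z = 0.9953.
Air mass m = 1/cos θ_z = 1/0.9953 = 1.005; τ^m = 0.58^1.005 = 0.5784.
Surface direct beam = 1367 × 0.9953 × 0.5784 = 786.96 W/m².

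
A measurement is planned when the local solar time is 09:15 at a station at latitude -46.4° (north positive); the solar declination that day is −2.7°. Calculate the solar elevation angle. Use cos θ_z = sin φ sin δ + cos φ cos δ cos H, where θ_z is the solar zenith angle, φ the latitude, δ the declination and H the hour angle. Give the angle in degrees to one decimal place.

33.5°

Hour angle H = 15° × (9.25 − 12) = -41.25°.
cos θ_z = sin(-46.4°) sin(-2.7°) + cos(-46.4°) cos(-2.7°) cos(-41.25°) = 0.0341 + 0.5179 = 0.5520.
θ_z = arccos(0.5520) = 56.50°, so the elevation is 90° − 56.50° = 33.50°.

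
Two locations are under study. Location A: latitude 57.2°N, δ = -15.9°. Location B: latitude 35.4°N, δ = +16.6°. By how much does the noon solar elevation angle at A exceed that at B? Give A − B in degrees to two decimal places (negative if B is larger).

A: 90° − |57.2 − (-15.9)| = 16.90°.
B: 90° − |35.4 − (16.6)| = 71.20°.
A − B = 16.90 − 71.20 = -54.30°.

-54.30°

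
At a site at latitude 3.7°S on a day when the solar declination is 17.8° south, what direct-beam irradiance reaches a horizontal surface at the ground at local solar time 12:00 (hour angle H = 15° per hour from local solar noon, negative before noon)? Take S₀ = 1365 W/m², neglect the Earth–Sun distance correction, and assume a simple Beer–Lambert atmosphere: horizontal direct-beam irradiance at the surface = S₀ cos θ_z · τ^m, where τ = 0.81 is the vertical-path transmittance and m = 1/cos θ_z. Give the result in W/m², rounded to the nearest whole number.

Hour angle H = 15° × (12 − 12) = 0.00°.
With φ = -3.7°, δ = -17.8°, H = 0.00°: sin φ sin δ = 0.0197, cos φ cos δ cos H = 0.9501, so cos θ_z = 0.9698.
Air mass m = 1/cos θ_z = 1/0.9698 = 1.031; τ^m = 0.81^1.031 = 0.8047.
Surface direct beam = 1365 × 0.9698 × 0.8047 = 1065.24 W/m².

1065 W/m²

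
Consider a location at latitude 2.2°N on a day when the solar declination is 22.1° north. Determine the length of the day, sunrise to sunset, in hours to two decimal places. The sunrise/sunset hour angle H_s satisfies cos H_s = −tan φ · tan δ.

12.12 hours

−tan φ tan δ = −(0.0384)(0.4061) = -0.0156; H_s = arccos(-0.0156) = 90.89°.
Day length = 2 H_s / 15° h⁻¹ = 181.78° / 15 = 12.119 h.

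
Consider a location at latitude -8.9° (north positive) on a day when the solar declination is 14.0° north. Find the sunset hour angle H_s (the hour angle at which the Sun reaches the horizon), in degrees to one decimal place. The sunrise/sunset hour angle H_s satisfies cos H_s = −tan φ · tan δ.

87.8°

−tan φ tan δ = −(-0.1566)(0.2493) = 0.0390; H_s = arccos(0.0390) = 87.76°.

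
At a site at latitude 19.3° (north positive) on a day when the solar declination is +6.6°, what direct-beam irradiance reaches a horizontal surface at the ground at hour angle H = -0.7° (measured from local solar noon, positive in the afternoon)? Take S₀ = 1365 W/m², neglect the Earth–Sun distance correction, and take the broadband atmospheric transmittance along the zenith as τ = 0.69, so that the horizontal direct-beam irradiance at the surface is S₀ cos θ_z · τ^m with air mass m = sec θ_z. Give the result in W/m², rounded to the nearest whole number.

910 W/m²

cos θ_z = sin(19.3°) sin(6.6°) + cos(19.3°) cos(6.6°) cos(-0.70°) = 0.0380 + 0.9375 = 0.9755.
Air mass m = 1/cos θ_z = 1/0.9755 = 1.025; τ^m = 0.69^1.025 = 0.6836.
Surface direct beam = 1365 × 0.9755 × 0.6836 = 910.25 W/m².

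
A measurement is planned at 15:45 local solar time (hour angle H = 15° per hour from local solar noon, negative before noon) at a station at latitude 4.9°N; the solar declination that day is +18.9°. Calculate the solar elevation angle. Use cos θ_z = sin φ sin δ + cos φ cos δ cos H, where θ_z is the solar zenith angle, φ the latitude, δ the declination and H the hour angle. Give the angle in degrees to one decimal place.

33.5°

Hour angle H = 15° × (15.75 − 12) = 56.25°.
With φ = 4.9°, δ = 18.9°, H = 56.25°: sin φ sin δ = 0.0277, cos φ cos δ cos H = 0.5237, so cos θ_z = 0.5514.
θ_z = arccos(0.5514) = 56.54°, so the elevation is 90° − 56.54° = 33.46°.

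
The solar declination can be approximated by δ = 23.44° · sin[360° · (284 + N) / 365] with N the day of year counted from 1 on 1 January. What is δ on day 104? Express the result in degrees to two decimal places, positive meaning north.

+9.04°

360 × (284 + 104) / 365 = 382.685°; sin(382.685°) = 0.3857.
δ = 23.44 × 0.3857 = 9.041° ≈ +9.04°.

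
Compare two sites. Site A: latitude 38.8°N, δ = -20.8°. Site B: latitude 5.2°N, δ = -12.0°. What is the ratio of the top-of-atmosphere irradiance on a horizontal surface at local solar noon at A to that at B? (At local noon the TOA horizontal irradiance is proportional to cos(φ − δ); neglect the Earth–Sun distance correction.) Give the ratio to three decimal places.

A: cos θ_z = cos(38.8° − (-20.8°)) = 0.5060.
B: cos θ_z = cos(5.2° − (-12.0°)) = 0.9553.
Ratio A/B = 0.5060 / 0.9553 = 0.5297.

0.530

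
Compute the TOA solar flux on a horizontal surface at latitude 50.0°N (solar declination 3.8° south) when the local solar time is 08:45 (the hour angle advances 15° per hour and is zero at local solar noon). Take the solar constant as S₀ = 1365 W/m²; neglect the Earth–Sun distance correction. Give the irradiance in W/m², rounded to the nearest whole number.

Hour angle H = 15° × (8.75 − 12) = -48.75°.
cos θ_z = sin φ sin δ + cos φ cos δ cos H = (0.7660)(-0.0663) + (0.6428)(0.9978)(0.6593) = 0.3721.
Top-of-atmosphere irradiance = S₀ cos θ_z = 1365 × 0.3721 = 507.92 W/m².

508 W/m²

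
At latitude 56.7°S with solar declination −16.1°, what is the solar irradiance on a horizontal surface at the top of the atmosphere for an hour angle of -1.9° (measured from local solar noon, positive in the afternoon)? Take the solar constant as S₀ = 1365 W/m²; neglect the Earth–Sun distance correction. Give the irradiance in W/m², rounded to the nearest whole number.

With φ = -56.7°, δ = -16.1°, H = -1.90°: sin φ sin δ = 0.2318, cos φ cos δ cos H = 0.5272, so cos θ_z = 0.7590.
Top-of-atmosphere irradiance = S₀ cos θ_z = 1365 × 0.7590 = 1036.04 W/m².

1036 W/m²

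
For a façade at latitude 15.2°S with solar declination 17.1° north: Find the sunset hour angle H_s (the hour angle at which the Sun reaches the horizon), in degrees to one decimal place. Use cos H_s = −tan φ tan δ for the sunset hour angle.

85.2°

cos H_s = −tan(-15.2°) · tan(17.1°) = 0.0836, so H_s = arccos(0.0836) = 85.20°.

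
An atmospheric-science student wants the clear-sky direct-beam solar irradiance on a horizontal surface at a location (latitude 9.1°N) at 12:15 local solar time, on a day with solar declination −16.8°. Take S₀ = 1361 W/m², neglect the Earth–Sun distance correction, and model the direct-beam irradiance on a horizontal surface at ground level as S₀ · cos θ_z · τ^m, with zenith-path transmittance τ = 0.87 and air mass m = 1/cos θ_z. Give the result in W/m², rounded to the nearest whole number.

Hour angle H = 15° × (12.25 − 12) = 3.75°.
cos θ_z = sin φ sin δ + cos φ cos δ cos H = (0.1582)(-0.2890) + (0.9874)(0.9573)(0.9979) = 0.8975.
Air mass m = 1/cos θ_z = 1/0.8975 = 1.114; τ^m = 0.87^1.114 = 0.8563.
Surface direct beam = 1361 × 0.8975 × 0.8563 = 1045.97 W/m².

1046 W/m²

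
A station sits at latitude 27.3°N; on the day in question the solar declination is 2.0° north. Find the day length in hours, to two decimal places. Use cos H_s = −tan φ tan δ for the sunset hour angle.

The sunset hour angle satisfies cos H_s = −tan φ tan δ = -0.0180, giving H_s = 91.03°.
Day length = 2 H_s / 15° h⁻¹ = 182.06° / 15 = 12.137 h.

12.14 hours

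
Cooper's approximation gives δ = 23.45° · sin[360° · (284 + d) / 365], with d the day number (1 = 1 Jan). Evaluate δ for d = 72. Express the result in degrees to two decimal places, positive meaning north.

-3.62°

360 × (284 + 72) / 365 = 351.123°; sin(351.123°) = -0.1543.
δ = 23.45 × -0.1543 = -3.618° ≈ -3.62°.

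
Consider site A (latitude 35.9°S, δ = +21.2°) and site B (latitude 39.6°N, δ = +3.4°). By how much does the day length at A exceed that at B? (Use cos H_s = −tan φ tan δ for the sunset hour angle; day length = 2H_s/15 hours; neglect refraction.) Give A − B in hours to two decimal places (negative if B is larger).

-2.55 h

A: H_s = arccos(−tan -35.9° · tan 21.2°) = 73.69°, so 2H_s/15 = 9.8253 h.
B: H_s = arccos(−tan 39.6° · tan 3.4°) = 92.82°, so 2H_s/15 = 12.3760 h.
A − B = 9.8253 − 12.3760 = -2.5507 h.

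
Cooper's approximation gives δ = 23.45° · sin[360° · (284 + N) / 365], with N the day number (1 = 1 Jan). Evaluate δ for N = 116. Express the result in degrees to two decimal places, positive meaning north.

360 × (284 + 116) / 365 = 394.521°; sin(394.521°) = 0.5667.
δ = 23.45 × 0.5667 = 13.289° ≈ +13.29°.

+13.29°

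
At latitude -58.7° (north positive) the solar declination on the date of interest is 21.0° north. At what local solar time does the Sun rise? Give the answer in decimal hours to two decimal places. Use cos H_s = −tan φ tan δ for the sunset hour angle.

8.61 h

−tan φ tan δ = −(-1.6447)(0.3839) = 0.6314; H_s = arccos(0.6314) = 50.85°.
Sunrise is at 12 − H_s/15 = 12 − 3.390 = 8.610 h local solar time.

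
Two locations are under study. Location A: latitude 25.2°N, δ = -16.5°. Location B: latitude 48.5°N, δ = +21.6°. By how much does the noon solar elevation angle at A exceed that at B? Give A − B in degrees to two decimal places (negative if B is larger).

A: 90° − |25.2 − (-16.5)| = 48.30°.
B: 90° − |48.5 − (21.6)| = 63.10°.
A − B = 48.30 − 63.10 = -14.80°.

-14.80°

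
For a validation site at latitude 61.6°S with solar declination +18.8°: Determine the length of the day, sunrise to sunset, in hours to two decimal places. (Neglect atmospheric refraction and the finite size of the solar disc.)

cos H_s = −tan(-61.6°) · tan(18.8°) = 0.6296, so H_s = arccos(0.6296) = 50.98°.
Day length = 2 H_s / 15° h⁻¹ = 101.96° / 15 = 6.797 h.

6.80 hours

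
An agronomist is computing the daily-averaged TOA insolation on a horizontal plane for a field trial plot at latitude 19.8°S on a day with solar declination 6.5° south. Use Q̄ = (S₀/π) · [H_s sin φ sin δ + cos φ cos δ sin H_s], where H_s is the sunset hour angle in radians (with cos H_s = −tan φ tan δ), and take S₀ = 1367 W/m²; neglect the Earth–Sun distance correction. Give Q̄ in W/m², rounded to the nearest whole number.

433 W/m²

−tan φ tan δ = −(-0.3600)(-0.1139) = -0.0410; H_s = arccos(-0.0410) = 92.35°. In radians, H_s = 1.6118.
H_s sin φ sin δ = 1.6118 × -0.3387 × -0.1132 = 0.0618.
cos φ cos δ sin H_s = 0.9409 × 0.9936 × 0.9992 = 0.9341.
Q̄ = (1367/π) × (0.0618 + 0.9341) = 435.13 × 0.9959 = 433.35 W/m².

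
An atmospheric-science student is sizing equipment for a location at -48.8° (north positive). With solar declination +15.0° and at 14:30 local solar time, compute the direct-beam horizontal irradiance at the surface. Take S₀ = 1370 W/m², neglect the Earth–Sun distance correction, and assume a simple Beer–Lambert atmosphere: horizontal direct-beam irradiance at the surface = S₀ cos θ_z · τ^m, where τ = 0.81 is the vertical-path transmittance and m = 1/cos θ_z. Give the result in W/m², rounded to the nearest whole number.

215 W/m²

Hour angle H = 15° × (14.5 − 12) = 37.50°.
cos θ_z = sin(-48.8°) sin(15.0°) + cos(-48.8°) cos(15.0°) cos(37.50°) = -0.1947 + 0.5048 = 0.3101.
Air mass m = 1/cos θ_z = 1/0.3101 = 3.225; τ^m = 0.81^3.225 = 0.5068.
Surface direct beam = 1370 × 0.3101 × 0.5068 = 215.31 W/m².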